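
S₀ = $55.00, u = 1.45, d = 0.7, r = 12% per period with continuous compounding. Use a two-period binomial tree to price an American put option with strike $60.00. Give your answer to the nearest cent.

$9.00

Risk-neutral probability p = (e^0.12 − 0.7)/(1.45 − 0.7) = 0.4275/0.7500 = 0.5700
Terminal stock prices: S_uu = 115.6, S_ud = 55.82, S_dd = 26.95
Terminal payoffs (K − S): max(-55.64, 0) = 0, max(4.175, 0) = 4.175, max(33.05, 0) = 33.05
Node u (S = 79.75): continuation = e^(−0.12)·[0.5700·0.0000 + 0.4300·4.1750] = 1.5923; exercise value = 0.0000 ≤ continuation, so V_u = 1.5923
Node d (S = 38.5): continuation = e^(−0.12)·[0.5700·4.1750 + 0.4300·33.0500] = 14.7152; exercise value = 21.5000 > continuation, so V_d = 21.5000 (exercise)
Node 0 (S = 55): continuation = e^(−0.12)·[0.5700·1.5923 + 0.4300·21.5000] = 9.0046; exercise value = 5.0000 ≤ continuation, so V_0 = 9.0046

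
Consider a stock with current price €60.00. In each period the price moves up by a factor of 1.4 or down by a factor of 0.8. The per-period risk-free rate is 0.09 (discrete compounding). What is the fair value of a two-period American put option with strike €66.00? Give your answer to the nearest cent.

€8.53

Risk-neutral probability p = (1 + 0.09 − 0.8)/(1.4 − 0.8) = 0.2900/0.6000 = 0.4833
Terminal stock prices: S_uu = 117.6, S_ud = 67.2, S_dd = 38.4
Terminal payoffs (K − S): max(-51.6, 0) = 0, max(-1.2, 0) = 0, max(27.6, 0) = 27.6
Node u (S = 84): continuation = 1/1.09·[0.4833·0.0000 + 0.5167·0.0000] = 0.0000; exercise value = 0.0000 ≤ continuation, so V_u = 0.0000
Node d (S = 48): continuation = 1/1.09·[0.4833·0.0000 + 0.5167·27.6000] = 13.0826; exercise value = 18.0000 > continuation, so V_d = 18.0000 (exercise)
Node 0 (S = 60): continuation = 1/1.09·[0.4833·0.0000 + 0.5167·18.0000] = 8.5321; exercise value = 6.0000 ≤ continuation, so V_0 = 8.5321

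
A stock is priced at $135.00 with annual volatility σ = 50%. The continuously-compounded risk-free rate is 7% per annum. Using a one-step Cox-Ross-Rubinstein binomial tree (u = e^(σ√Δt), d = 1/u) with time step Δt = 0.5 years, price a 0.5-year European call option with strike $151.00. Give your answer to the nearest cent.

$18.40

CRR parameters: u = e^(σ√Δt) = e^(0.5·√0.5) = 1.4241, d = 1/u = 0.7022
Per-period rate: rΔt = 0.07·0.5 = 0.035, so R = e^0.035 = 1.0356
Risk-neutral probability p = (e^0.035 − 0.7022)/(1.4241 − 0.7022) = 0.3334/0.7219 = 0.4619
Terminal stock prices: S_u = 192.3, S_d = 94.8
Terminal payoffs (S − K): max(41.26, 0) = 41.26, max(-56.2, 0) = 0
Node 0 (S = 135): V_0 = e^(−0.035)·[0.4619·41.2561 + 0.5381·0.0000] = 18.3992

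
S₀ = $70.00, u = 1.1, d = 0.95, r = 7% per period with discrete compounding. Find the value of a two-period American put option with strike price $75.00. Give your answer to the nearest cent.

Risk-neutral probability p = (1 + 0.07 − 0.95)/(1.1 − 0.95) = 0.1200/0.1500 = 0.8000
Terminal stock prices: S_uu = 84.7, S_ud = 73.15, S_dd = 63.17
Terminal payoffs (K − S): max(-9.7, 0) = 0, max(1.85, 0) = 1.85, max(11.83, 0) = 11.83
Node u (S = 77): continuation = 1/1.07·[0.8000·0.0000 + 0.2000·1.8500] = 0.3458; exercise value = 0.0000 ≤ continuation, so V_u = 0.3458
Node d (S = 66.5): continuation = 1/1.07·[0.8000·1.8500 + 0.2000·11.8250] = 3.5935; exercise value = 8.5000 > continuation, so V_d = 8.5000 (exercise)
Node 0 (S = 70): continuation = 1/1.07·[0.8000·0.3458 + 0.2000·8.5000] = 1.8473; exercise value = 5.0000 > continuation, so V_0 = 5.0000 (exercise)

$5.00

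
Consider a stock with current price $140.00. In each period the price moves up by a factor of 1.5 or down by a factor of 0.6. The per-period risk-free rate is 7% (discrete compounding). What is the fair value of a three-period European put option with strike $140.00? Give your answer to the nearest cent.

Risk-neutral probability p = (1 + 0.07 − 0.6)/(1.5 − 0.6) = 0.4700/0.9000 = 0.5222
Terminal stock prices: S_uuu = 472.5, S_uud = 189, S_udd = 75.6, S_ddd = 30.24
Terminal payoffs (K − S): max(-332.5, 0) = 0, max(-49, 0) = 0, max(64.4, 0) = 64.4, max(109.8, 0) = 109.8
Node uu (S = 315): V_uu = 1/1.07·[0.5222·0.0000 + 0.4778·0.0000] = 0.0000
Node ud (S = 126): V_ud = 1/1.07·[0.5222·0.0000 + 0.4778·64.4000] = 28.7560
Node dd (S = 50.4): V_dd = 1/1.07·[0.5222·64.4000 + 0.4778·109.7600] = 80.4411
Node u (S = 210): V_u = 1/1.07·[0.5222·0.0000 + 0.4778·28.7560] = 12.8402
Node d (S = 84): V_d = 1/1.07·[0.5222·28.7560 + 0.4778·80.4411] = 49.9533
Node 0 (S = 140): V_0 = 1/1.07·[0.5222·12.8402 + 0.4778·49.9533] = 28.5719

$28.57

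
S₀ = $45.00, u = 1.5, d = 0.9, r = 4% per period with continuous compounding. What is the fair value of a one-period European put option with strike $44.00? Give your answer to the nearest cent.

Risk-neutral probability p = (e^0.04 − 0.9)/(1.5 − 0.9) = 0.1408/0.6000 = 0.2347
Terminal stock prices: S_u = 67.5, S_d = 40.5
Terminal payoffs (K − S): max(-23.5, 0) = 0, max(3.5, 0) = 3.5
Node 0 (S = 45): V_0 = e^(−0.04)·[0.2347·0.0000 + 0.7653·3.5000] = 2.5736

$2.57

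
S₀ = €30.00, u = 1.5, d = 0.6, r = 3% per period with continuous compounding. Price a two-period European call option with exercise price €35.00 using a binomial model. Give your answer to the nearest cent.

€7.00

Risk-neutral probability p = (e^0.03 − 0.6)/(1.5 − 0.6) = 0.4305/0.9000 = 0.4783
Terminal stock prices: S_uu = 67.5, S_ud = 27, S_dd = 10.8
Terminal payoffs (S − K): max(32.5, 0) = 32.5, max(-8, 0) = 0, max(-24.2, 0) = 0
Node u (S = 45): V_u = e^(−0.03)·[0.4783·32.5000 + 0.5217·0.0000] = 15.0848
Node d (S = 18): V_d = e^(−0.03)·[0.4783·0.0000 + 0.5217·0.0000] = 0.0000
Node 0 (S = 30): V_0 = e^(−0.03)·[0.4783·15.0848 + 0.5217·0.0000] = 7.0016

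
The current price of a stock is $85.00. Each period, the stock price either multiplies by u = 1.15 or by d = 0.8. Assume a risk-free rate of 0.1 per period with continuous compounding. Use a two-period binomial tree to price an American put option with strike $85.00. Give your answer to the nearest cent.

$2.59

Risk-neutral probability p = (e^0.1 − 0.8)/(1.15 − 0.8) = 0.3052/0.3500 = 0.8719
Terminal stock prices: S_uu = 112.4, S_ud = 78.2, S_dd = 54.4
Terminal payoffs (K − S): max(-27.41, 0) = 0, max(6.8, 0) = 6.8, max(30.6, 0) = 30.6
Node u (S = 97.75): continuation = e^(−0.1)·[0.8719·0.0000 + 0.1281·6.8000] = 0.7881; exercise value = 0.0000 ≤ continuation, so V_u = 0.7881
Node d (S = 68): continuation = e^(−0.1)·[0.8719·6.8000 + 0.1281·30.6000] = 8.9112; exercise value = 17.0000 > continuation, so V_d = 17.0000 (exercise)
Node 0 (S = 85): continuation = e^(−0.1)·[0.8719·0.7881 + 0.1281·17.0000] = 2.5920; exercise value = 0.0000 ≤ continuation, so V_0 = 2.5920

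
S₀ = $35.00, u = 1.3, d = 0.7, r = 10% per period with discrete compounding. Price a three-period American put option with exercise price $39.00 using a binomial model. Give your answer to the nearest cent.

Risk-neutral probability p = (1 + 0.1 − 0.7)/(1.3 − 0.7) = 0.4000/0.6000 = 0.6667
Terminal stock prices: S_uuu = 76.89, S_uud = 41.41, S_udd = 22.29, S_ddd = 12
Terminal payoffs (K − S): max(-37.89, 0) = 0, max(-2.405, 0) = 0, max(16.71, 0) = 16.71, max(27, 0) = 27
Node uu (S = 59.15): continuation = 1/1.1·[0.6667·0.0000 + 0.3333·0.0000] = 0.0000; exercise value = 0.0000 ≤ continuation, so V_uu = 0.0000
Node ud (S = 31.85): continuation = 1/1.1·[0.6667·0.0000 + 0.3333·16.7050] = 5.0621; exercise value = 7.1500 > continuation, so V_ud = 7.1500 (exercise)
Node dd (S = 17.15): continuation = 1/1.1·[0.6667·16.7050 + 0.3333·26.9950] = 18.3045; exercise value = 21.8500 > continuation, so V_dd = 21.8500 (exercise)
Node u (S = 45.5): continuation = 1/1.1·[0.6667·0.0000 + 0.3333·7.1500] = 2.1667; exercise value = 0.0000 ≤ continuation, so V_u = 2.1667
Node d (S = 24.5): continuation = 1/1.1·[0.6667·7.1500 + 0.3333·21.8500] = 10.9545; exercise value = 14.5000 > continuation, so V_d = 14.5000 (exercise)
Node 0 (S = 35): continuation = 1/1.1·[0.6667·2.1667 + 0.3333·14.5000] = 5.7071; exercise value = 4.0000 ≤ continuation, so V_0 = 5.7071

$5.71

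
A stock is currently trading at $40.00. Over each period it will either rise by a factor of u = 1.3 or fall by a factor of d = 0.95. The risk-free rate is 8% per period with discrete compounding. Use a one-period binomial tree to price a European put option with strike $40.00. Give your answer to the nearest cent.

Risk-neutral probability p = (1 + 0.08 − 0.95)/(1.3 − 0.95) = 0.1300/0.3500 = 0.3714
Terminal stock prices: S_u = 52, S_d = 38
Terminal payoffs (K − S): max(-12, 0) = 0, max(2, 0) = 2
Node 0 (S = 40): V_0 = 1/1.08·[0.3714·0.0000 + 0.6286·2.0000] = 1.1640

$1.16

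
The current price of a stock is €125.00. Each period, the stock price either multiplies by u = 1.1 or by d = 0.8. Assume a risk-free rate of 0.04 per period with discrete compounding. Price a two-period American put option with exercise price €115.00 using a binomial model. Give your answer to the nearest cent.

Risk-neutral probability p = (1 + 0.04 − 0.8)/(1.1 − 0.8) = 0.2400/0.3000 = 0.8000
Terminal stock prices: S_uu = 151.3, S_ud = 110, S_dd = 80
Terminal payoffs (K − S): max(-36.25, 0) = 0, max(5, 0) = 5, max(35, 0) = 35
Node u (S = 137.5): continuation = 1/1.04·[0.8000·0.0000 + 0.2000·5.0000] = 0.9615; exercise value = 0.0000 ≤ continuation, so V_u = 0.9615
Node d (S = 100): continuation = 1/1.04·[0.8000·5.0000 + 0.2000·35.0000] = 10.5769; exercise value = 15.0000 > continuation, so V_d = 15.0000 (exercise)
Node 0 (S = 125): continuation = 1/1.04·[0.8000·0.9615 + 0.2000·15.0000] = 3.6243; exercise value = 0.0000 ≤ continuation, so V_0 = 3.6243

€3.62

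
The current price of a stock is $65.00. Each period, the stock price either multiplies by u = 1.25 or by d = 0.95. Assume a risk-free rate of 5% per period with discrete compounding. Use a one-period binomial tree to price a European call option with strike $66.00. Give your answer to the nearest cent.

$4.84

Risk-neutral probability p = (1 + 0.05 − 0.95)/(1.25 − 0.95) = 0.1000/0.3000 = 0.3333
Terminal stock prices: S_u = 81.25, S_d = 61.75
Terminal payoffs (S − K): max(15.25, 0) = 15.25, max(-4.25, 0) = 0
Node 0 (S = 65): V_0 = 1/1.05·[0.3333·15.2500 + 0.6667·0.0000] = 4.8413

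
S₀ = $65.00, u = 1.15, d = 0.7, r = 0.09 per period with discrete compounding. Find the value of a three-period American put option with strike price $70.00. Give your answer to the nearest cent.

$5.48

Risk-neutral probability p = (1 + 0.09 − 0.7)/(1.15 − 0.7) = 0.3900/0.4500 = 0.8667
Terminal stock prices: S_uuu = 98.86, S_uud = 60.17, S_udd = 36.63, S_ddd = 22.29
Terminal payoffs (K − S): max(-28.86, 0) = 0, max(9.826, 0) = 9.826, max(33.37, 0) = 33.37, max(47.71, 0) = 47.71
Node uu (S = 85.96): continuation = 1/1.09·[0.8667·0.0000 + 0.1333·9.8263] = 1.2020; exercise value = 0.0000 ≤ continuation, so V_uu = 1.2020
Node ud (S = 52.32): continuation = 1/1.09·[0.8667·9.8263 + 0.1333·33.3725] = 11.8952; exercise value = 17.6750 > continuation, so V_ud = 17.6750 (exercise)
Node dd (S = 31.85): continuation = 1/1.09·[0.8667·33.3725 + 0.1333·47.7050] = 32.3702; exercise value = 38.1500 > continuation, so V_dd = 38.1500 (exercise)
Node u (S = 74.75): continuation = 1/1.09·[0.8667·1.2020 + 0.1333·17.6750] = 3.1178; exercise value = 0.0000 ≤ continuation, so V_u = 3.1178
Node d (S = 45.5): continuation = 1/1.09·[0.8667·17.6750 + 0.1333·38.1500] = 18.7202; exercise value = 24.5000 > continuation, so V_d = 24.5000 (exercise)
Node 0 (S = 65): continuation = 1/1.09·[0.8667·3.1178 + 0.1333·24.5000] = 5.4759; exercise value = 5.0000 ≤ continuation, so V_0 = 5.4759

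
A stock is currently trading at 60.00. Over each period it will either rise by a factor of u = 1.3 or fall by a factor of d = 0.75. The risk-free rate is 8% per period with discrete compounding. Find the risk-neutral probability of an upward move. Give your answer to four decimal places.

Risk-neutral probability p = (1 + 0.08 − 0.75)/(1.3 − 0.75) = 0.3300/0.5500 = 0.6000

p = 0.6000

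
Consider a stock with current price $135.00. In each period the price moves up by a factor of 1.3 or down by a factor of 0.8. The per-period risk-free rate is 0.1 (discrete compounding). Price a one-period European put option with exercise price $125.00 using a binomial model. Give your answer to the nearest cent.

$6.18

Risk-neutral probability p = (1 + 0.1 − 0.8)/(1.3 − 0.8) = 0.3000/0.5000 = 0.6000
Terminal stock prices: S_u = 175.5, S_d = 108
Terminal payoffs (K − S): max(-50.5, 0) = 0, max(17, 0) = 17
Node 0 (S = 135): V_0 = 1/1.1·[0.6000·0.0000 + 0.4000·17.0000] = 6.1818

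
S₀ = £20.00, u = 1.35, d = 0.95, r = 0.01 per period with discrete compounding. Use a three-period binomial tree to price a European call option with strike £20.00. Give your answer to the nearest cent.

Risk-neutral probability p = (1 + 0.01 − 0.95)/(1.35 − 0.95) = 0.0600/0.4000 = 0.1500
Terminal stock prices: S_uuu = 49.21, S_uud = 34.63, S_udd = 24.37, S_ddd = 17.15
Terminal payoffs (S − K): max(29.21, 0) = 29.21, max(14.63, 0) = 14.63, max(4.367, 0) = 4.367, max(-2.853, 0) = 0
Node uu (S = 36.45): V_uu = 1/1.01·[0.1500·29.2075 + 0.8500·14.6275] = 16.6480
Node ud (S = 25.65): V_ud = 1/1.01·[0.1500·14.6275 + 0.8500·4.3675] = 5.8480
Node dd (S = 18.05): V_dd = 1/1.01·[0.1500·4.3675 + 0.8500·0.0000] = 0.6486
Node u (S = 27): V_u = 1/1.01·[0.1500·16.6480 + 0.8500·5.8480] = 7.3941
Node d (S = 19): V_d = 1/1.01·[0.1500·5.8480 + 0.8500·0.6486] = 1.4144
Node 0 (S = 20): V_0 = 1/1.01·[0.1500·7.3941 + 0.8500·1.4144] = 2.2885

£2.29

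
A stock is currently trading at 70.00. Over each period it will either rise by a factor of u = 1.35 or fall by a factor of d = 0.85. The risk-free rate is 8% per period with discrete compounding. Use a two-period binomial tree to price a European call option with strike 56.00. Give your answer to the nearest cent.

23.35

Risk-neutral probability p = (1 + 0.08 − 0.85)/(1.35 − 0.85) = 0.2300/0.5000 = 0.4600
Terminal stock prices: S_uu = 127.6, S_ud = 80.33, S_dd = 50.57
Terminal payoffs (S − K): max(71.58, 0) = 71.58, max(24.33, 0) = 24.33, max(-5.425, 0) = 0
Node u (S = 94.5): V_u = 1/1.08·[0.4600·71.5750 + 0.5400·24.3250] = 42.6481
Node d (S = 59.5): V_d = 1/1.08·[0.4600·24.3250 + 0.5400·0.0000] = 10.3606
Node 0 (S = 70): V_0 = 1/1.08·[0.4600·42.6481 + 0.5400·10.3606] = 23.3453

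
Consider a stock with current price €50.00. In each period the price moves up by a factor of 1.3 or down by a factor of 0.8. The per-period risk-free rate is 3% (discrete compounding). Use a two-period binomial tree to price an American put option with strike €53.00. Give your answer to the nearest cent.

Risk-neutral probability p = (1 + 0.03 − 0.8)/(1.3 − 0.8) = 0.2300/0.5000 = 0.4600
Terminal stock prices: S_uu = 84.5, S_ud = 52, S_dd = 32
Terminal payoffs (K − S): max(-31.5, 0) = 0, max(1, 0) = 1, max(21, 0) = 21
Node u (S = 65): continuation = 1/1.03·[0.4600·0.0000 + 0.5400·1.0000] = 0.5243; exercise value = 0.0000 ≤ continuation, so V_u = 0.5243
Node d (S = 40): continuation = 1/1.03·[0.4600·1.0000 + 0.5400·21.0000] = 11.4563; exercise value = 13.0000 > continuation, so V_d = 13.0000 (exercise)
Node 0 (S = 50): continuation = 1/1.03·[0.4600·0.5243 + 0.5400·13.0000] = 7.0497; exercise value = 3.0000 ≤ continuation, so V_0 = 7.0497

€7.05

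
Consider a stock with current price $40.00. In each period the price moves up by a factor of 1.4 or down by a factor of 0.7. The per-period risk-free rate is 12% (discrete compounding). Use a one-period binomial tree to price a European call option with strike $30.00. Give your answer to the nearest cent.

$13.93

Risk-neutral probability p = (1 + 0.12 − 0.7)/(1.4 − 0.7) = 0.4200/0.7000 = 0.6000
Terminal stock prices: S_u = 56, S_d = 28
Terminal payoffs (S − K): max(26, 0) = 26, max(-2, 0) = 0
Node 0 (S = 40): V_0 = 1/1.12·[0.6000·26.0000 + 0.4000·0.0000] = 13.9286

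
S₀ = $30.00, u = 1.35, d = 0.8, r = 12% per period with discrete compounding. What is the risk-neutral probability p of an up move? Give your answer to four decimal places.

p = 0.5818

Risk-neutral probability p = (1 + 0.12 − 0.8)/(1.35 − 0.8) = 0.3200/0.5500 = 0.5818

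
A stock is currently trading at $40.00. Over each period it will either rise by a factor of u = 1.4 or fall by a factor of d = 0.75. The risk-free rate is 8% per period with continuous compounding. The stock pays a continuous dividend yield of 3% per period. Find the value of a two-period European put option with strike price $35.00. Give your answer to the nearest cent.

$3.07

Per-period risk-free factor R = e^0.08 = 1.0833; dividend-adjusted growth = e^(0.08−0.03) = 1.0513.
Risk-neutral probability p = (1.0513 − 0.75)/(1.4 − 0.75) = 0.3013/0.6500 = 0.4635
Terminal stock prices: S_uu = 78.4, S_ud = 42, S_dd = 22.5
Terminal payoffs (K − S): max(-43.4, 0) = 0, max(-7, 0) = 0, max(12.5, 0) = 12.5
Node u (S = 56): V_u = e^(−0.08)·[0.4635·0.0000 + 0.5365·0.0000] = 0.0000
Node d (S = 30): V_d = e^(−0.08)·[0.4635·0.0000 + 0.5365·12.5000] = 6.1907
Node 0 (S = 40): V_0 = e^(−0.08)·[0.4635·0.0000 + 0.5365·6.1907] = 3.0660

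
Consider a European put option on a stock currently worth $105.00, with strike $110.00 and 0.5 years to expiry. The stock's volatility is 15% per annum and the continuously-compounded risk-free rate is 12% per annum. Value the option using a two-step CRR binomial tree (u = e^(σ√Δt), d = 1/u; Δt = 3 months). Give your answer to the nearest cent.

$3.88

CRR parameters: u = e^(σ√Δt) = e^(0.15·√0.25) = 1.0779, d = 1/u = 0.9277
Per-period rate: rΔt = 0.12·0.25 = 0.03, so R = e^0.03 = 1.0305
Risk-neutral probability p = (e^0.03 − 0.9277)/(1.0779 − 0.9277) = 0.1027/0.1501 = 0.6841
Terminal stock prices: S_uu = 122, S_ud = 105, S_dd = 90.37
Terminal payoffs (K − S): max(-11.99, 0) = 0, max(5, 0) = 5, max(19.63, 0) = 19.63
Node u (S = 113.2): V_u = e^(−0.03)·[0.6841·0.0000 + 0.3159·5.0000] = 1.5328
Node d (S = 97.41): V_d = e^(−0.03)·[0.6841·5.0000 + 0.3159·19.6257] = 9.3359
Node 0 (S = 105): V_0 = e^(−0.03)·[0.6841·1.5328 + 0.3159·9.3359] = 3.8797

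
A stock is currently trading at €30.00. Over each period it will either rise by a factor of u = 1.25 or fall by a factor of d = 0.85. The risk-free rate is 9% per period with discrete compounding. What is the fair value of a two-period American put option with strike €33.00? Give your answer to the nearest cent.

Risk-neutral probability p = (1 + 0.09 − 0.85)/(1.25 − 0.85) = 0.2400/0.4000 = 0.6000
Terminal stock prices: S_uu = 46.88, S_ud = 31.88, S_dd = 21.67
Terminal payoffs (K − S): max(-13.88, 0) = 0, max(1.125, 0) = 1.125, max(11.33, 0) = 11.33
Node u (S = 37.5): continuation = 1/1.09·[0.6000·0.0000 + 0.4000·1.1250] = 0.4128; exercise value = 0.0000 ≤ continuation, so V_u = 0.4128
Node d (S = 25.5): continuation = 1/1.09·[0.6000·1.1250 + 0.4000·11.3250] = 4.7752; exercise value = 7.5000 > continuation, so V_d = 7.5000 (exercise)
Node 0 (S = 30): continuation = 1/1.09·[0.6000·0.4128 + 0.4000·7.5000] = 2.9795; exercise value = 3.0000 > continuation, so V_0 = 3.0000 (exercise)

€3.00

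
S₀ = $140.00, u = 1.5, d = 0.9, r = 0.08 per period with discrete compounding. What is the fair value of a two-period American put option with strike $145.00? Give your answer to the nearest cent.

Risk-neutral probability p = (1 + 0.08 − 0.9)/(1.5 − 0.9) = 0.1800/0.6000 = 0.3000
Terminal stock prices: S_uu = 315, S_ud = 189, S_dd = 113.4
Terminal payoffs (K − S): max(-170, 0) = 0, max(-44, 0) = 0, max(31.6, 0) = 31.6
Node u (S = 210): continuation = 1/1.08·[0.3000·0.0000 + 0.7000·0.0000] = 0.0000; exercise value = 0.0000 ≤ continuation, so V_u = 0.0000
Node d (S = 126): continuation = 1/1.08·[0.3000·0.0000 + 0.7000·31.6000] = 20.4815; exercise value = 19.0000 ≤ continuation, so V_d = 20.4815
Node 0 (S = 140): continuation = 1/1.08·[0.3000·0.0000 + 0.7000·20.4815] = 13.2750; exercise value = 5.0000 ≤ continuation, so V_0 = 13.2750

$13.28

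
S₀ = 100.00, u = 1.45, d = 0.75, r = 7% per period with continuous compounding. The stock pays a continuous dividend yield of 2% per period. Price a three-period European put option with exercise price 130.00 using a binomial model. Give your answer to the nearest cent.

Per-period risk-free factor R = e^0.07 = 1.0725; dividend-adjusted growth = e^(0.07−0.02) = 1.0513.
Risk-neutral probability p = (1.0513 − 0.75)/(1.45 − 0.75) = 0.3013/0.7000 = 0.4304
Terminal stock prices: S_uuu = 304.9, S_uud = 157.7, S_udd = 81.56, S_ddd = 42.19
Terminal payoffs (K − S): max(-174.9, 0) = 0, max(-27.69, 0) = 0, max(48.44, 0) = 48.44, max(87.81, 0) = 87.81
Node uu (S = 210.2): V_uu = e^(−0.07)·[0.4304·0.0000 + 0.5696·0.0000] = 0.0000
Node ud (S = 108.8): V_ud = e^(−0.07)·[0.4304·0.0000 + 0.5696·48.4375] = 25.7253
Node dd (S = 56.25): V_dd = e^(−0.07)·[0.4304·48.4375 + 0.5696·87.8125] = 66.0750
Node u (S = 145): V_u = e^(−0.07)·[0.4304·0.0000 + 0.5696·25.7253] = 13.6628
Node d (S = 75): V_d = e^(−0.07)·[0.4304·25.7253 + 0.5696·66.0750] = 45.4160
Node 0 (S = 100): V_0 = e^(−0.07)·[0.4304·13.6628 + 0.5696·45.4160] = 29.6033

29.60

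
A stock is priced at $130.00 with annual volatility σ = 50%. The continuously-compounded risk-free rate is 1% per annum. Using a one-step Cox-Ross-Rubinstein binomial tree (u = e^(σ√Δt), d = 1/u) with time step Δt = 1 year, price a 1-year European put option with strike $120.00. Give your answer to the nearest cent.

$24.97

CRR parameters: u = e^(σ√Δt) = e^(0.5·√1) = 1.6487, d = 1/u = 0.6065
Per-period rate: rΔt = 0.01·1 = 0.01, so R = e^0.01 = 1.0101
Risk-neutral probability p = (e^0.01 − 0.6065)/(1.6487 − 0.6065) = 0.4035/1.0422 = 0.3872
Terminal stock prices: S_u = 214.3, S_d = 78.85
Terminal payoffs (K − S): max(-94.33, 0) = 0, max(41.15, 0) = 41.15
Node 0 (S = 130): V_0 = e^(−0.01)·[0.3872·0.0000 + 0.6128·41.1510] = 24.9671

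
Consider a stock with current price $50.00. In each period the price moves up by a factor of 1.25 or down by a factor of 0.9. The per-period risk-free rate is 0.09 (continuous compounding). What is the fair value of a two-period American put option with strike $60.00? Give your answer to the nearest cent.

Risk-neutral probability p = (e^0.09 − 0.9)/(1.25 − 0.9) = 0.1942/0.3500 = 0.5548
Terminal stock prices: S_uu = 78.12, S_ud = 56.25, S_dd = 40.5
Terminal payoffs (K − S): max(-18.12, 0) = 0, max(3.75, 0) = 3.75, max(19.5, 0) = 19.5
Node u (S = 62.5): continuation = e^(−0.09)·[0.5548·0.0000 + 0.4452·3.7500] = 1.5259; exercise value = 0.0000 ≤ continuation, so V_u = 1.5259
Node d (S = 45): continuation = e^(−0.09)·[0.5548·3.7500 + 0.4452·19.5000] = 9.8359; exercise value = 15.0000 > continuation, so V_d = 15.0000 (exercise)
Node 0 (S = 50): continuation = e^(−0.09)·[0.5548·1.5259 + 0.4452·15.0000] = 6.8771; exercise value = 10.0000 > continuation, so V_0 = 10.0000 (exercise)

$10.00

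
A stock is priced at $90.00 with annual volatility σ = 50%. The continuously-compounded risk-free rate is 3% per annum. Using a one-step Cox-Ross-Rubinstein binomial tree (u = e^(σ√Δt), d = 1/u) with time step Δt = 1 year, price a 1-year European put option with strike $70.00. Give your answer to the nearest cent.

$8.87

CRR parameters: u = e^(σ√Δt) = e^(0.5·√1) = 1.6487, d = 1/u = 0.6065
Per-period rate: rΔt = 0.03·1 = 0.03, so R = e^0.03 = 1.0305
Risk-neutral probability p = (e^0.03 − 0.6065)/(1.6487 − 0.6065) = 0.4239/1.0422 = 0.4068
Terminal stock prices: S_u = 148.4, S_d = 54.59
Terminal payoffs (K − S): max(-78.38, 0) = 0, max(15.41, 0) = 15.41
Node 0 (S = 90): V_0 = e^(−0.03)·[0.4068·0.0000 + 0.5932·15.4122] = 8.8729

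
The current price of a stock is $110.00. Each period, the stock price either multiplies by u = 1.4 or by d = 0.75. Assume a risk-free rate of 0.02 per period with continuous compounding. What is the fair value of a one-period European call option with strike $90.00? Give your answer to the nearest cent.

$26.08

Risk-neutral probability p = (e^0.02 − 0.75)/(1.4 − 0.75) = 0.2702/0.6500 = 0.4157
Terminal stock prices: S_u = 154, S_d = 82.5
Terminal payoffs (S − K): max(64, 0) = 64, max(-7.5, 0) = 0
Node 0 (S = 110): V_0 = e^(−0.02)·[0.4157·64.0000 + 0.5843·0.0000] = 26.0776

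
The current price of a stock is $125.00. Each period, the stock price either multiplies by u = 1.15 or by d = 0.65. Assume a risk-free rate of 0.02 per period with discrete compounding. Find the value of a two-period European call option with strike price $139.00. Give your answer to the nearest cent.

$13.85

Risk-neutral probability p = (1 + 0.02 − 0.65)/(1.15 − 0.65) = 0.3700/0.5000 = 0.7400
Terminal stock prices: S_uu = 165.3, S_ud = 93.44, S_dd = 52.81
Terminal payoffs (S − K): max(26.31, 0) = 26.31, max(-45.56, 0) = 0, max(-86.19, 0) = 0
Node u (S = 143.8): V_u = 1/1.02·[0.7400·26.3125 + 0.2600·0.0000] = 19.0895
Node d (S = 81.25): V_d = 1/1.02·[0.7400·0.0000 + 0.2600·0.0000] = 0.0000
Node 0 (S = 125): V_0 = 1/1.02·[0.7400·19.0895 + 0.2600·0.0000] = 13.8492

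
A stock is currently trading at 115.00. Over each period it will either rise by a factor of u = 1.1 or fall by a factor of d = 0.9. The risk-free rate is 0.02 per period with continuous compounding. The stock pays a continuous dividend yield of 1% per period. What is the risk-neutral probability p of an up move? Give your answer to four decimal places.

Per-period risk-free factor R = e^0.02 = 1.0202; dividend-adjusted growth = e^(0.02−0.01) = 1.0101.
Risk-neutral probability p = (1.0101 − 0.9)/(1.1 − 0.9) = 0.1101/0.2000 = 0.5503

p = 0.5503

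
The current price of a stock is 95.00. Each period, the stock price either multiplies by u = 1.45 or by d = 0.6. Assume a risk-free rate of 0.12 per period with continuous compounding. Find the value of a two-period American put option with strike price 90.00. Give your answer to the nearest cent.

12.47

Risk-neutral probability p = (e^0.12 − 0.6)/(1.45 − 0.6) = 0.5275/0.8500 = 0.6206
Terminal stock prices: S_uu = 199.7, S_ud = 82.65, S_dd = 34.2
Terminal payoffs (K − S): max(-109.7, 0) = 0, max(7.35, 0) = 7.35, max(55.8, 0) = 55.8
Node u (S = 137.8): continuation = e^(−0.12)·[0.6206·0.0000 + 0.3794·7.3500] = 2.4734; exercise value = 0.0000 ≤ continuation, so V_u = 2.4734
Node d (S = 57): continuation = e^(−0.12)·[0.6206·7.3500 + 0.3794·55.8000] = 22.8228; exercise value = 33.0000 > continuation, so V_d = 33.0000 (exercise)
Node 0 (S = 95): continuation = e^(−0.12)·[0.6206·2.4734 + 0.3794·33.0000] = 12.4662; exercise value = 0.0000 ≤ continuation, so V_0 = 12.4662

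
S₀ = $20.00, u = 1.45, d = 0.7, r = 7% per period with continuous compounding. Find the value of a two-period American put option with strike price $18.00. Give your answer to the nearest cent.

$1.88

Risk-neutral probability p = (e^0.07 − 0.7)/(1.45 − 0.7) = 0.3725/0.7500 = 0.4967
Terminal stock prices: S_uu = 42.05, S_ud = 20.3, S_dd = 9.8
Terminal payoffs (K − S): max(-24.05, 0) = 0, max(-2.3, 0) = 0, max(8.2, 0) = 8.2
Node u (S = 29): continuation = e^(−0.07)·[0.4967·0.0000 + 0.5033·0.0000] = 0.0000; exercise value = 0.0000 ≤ continuation, so V_u = 0.0000
Node d (S = 14): continuation = e^(−0.07)·[0.4967·0.0000 + 0.5033·8.2000] = 3.8482; exercise value = 4.0000 > continuation, so V_d = 4.0000 (exercise)
Node 0 (S = 20): continuation = e^(−0.07)·[0.4967·0.0000 + 0.5033·4.0000] = 1.8772; exercise value = 0.0000 ≤ continuation, so V_0 = 1.8772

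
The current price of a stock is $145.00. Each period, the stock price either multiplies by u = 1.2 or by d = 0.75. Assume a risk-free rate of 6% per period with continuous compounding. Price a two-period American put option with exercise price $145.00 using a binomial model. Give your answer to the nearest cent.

Risk-neutral probability p = (e^0.06 − 0.75)/(1.2 − 0.75) = 0.3118/0.4500 = 0.6930
Terminal stock prices: S_uu = 208.8, S_ud = 130.5, S_dd = 81.56
Terminal payoffs (K − S): max(-63.8, 0) = 0, max(14.5, 0) = 14.5, max(63.44, 0) = 63.44
Node u (S = 174): continuation = e^(−0.06)·[0.6930·0.0000 + 0.3070·14.5000] = 4.1927; exercise value = 0.0000 ≤ continuation, so V_u = 4.1927
Node d (S = 108.8): continuation = e^(−0.06)·[0.6930·14.5000 + 0.3070·63.4375] = 27.8059; exercise value = 36.2500 > continuation, so V_d = 36.2500 (exercise)
Node 0 (S = 145): continuation = e^(−0.06)·[0.6930·4.1927 + 0.3070·36.2500] = 13.2179; exercise value = 0.0000 ≤ continuation, so V_0 = 13.2179

$13.22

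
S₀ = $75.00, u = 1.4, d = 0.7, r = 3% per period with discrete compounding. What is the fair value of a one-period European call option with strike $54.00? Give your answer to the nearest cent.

$23.34

Risk-neutral probability p = (1 + 0.03 − 0.7)/(1.4 − 0.7) = 0.3300/0.7000 = 0.4714
Terminal stock prices: S_u = 105, S_d = 52.5
Terminal payoffs (S − K): max(51, 0) = 51, max(-1.5, 0) = 0
Node 0 (S = 75): V_0 = 1/1.03·[0.4714·51.0000 + 0.5286·0.0000] = 23.3426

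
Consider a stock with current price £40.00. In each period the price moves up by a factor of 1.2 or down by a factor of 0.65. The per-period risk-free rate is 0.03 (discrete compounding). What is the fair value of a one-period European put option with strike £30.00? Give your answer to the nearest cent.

Risk-neutral probability p = (1 + 0.03 − 0.65)/(1.2 − 0.65) = 0.3800/0.5500 = 0.6909
Terminal stock prices: S_u = 48, S_d = 26
Terminal payoffs (K − S): max(-18, 0) = 0, max(4, 0) = 4
Node 0 (S = 40): V_0 = 1/1.03·[0.6909·0.0000 + 0.3091·4.0000] = 1.2004

£1.20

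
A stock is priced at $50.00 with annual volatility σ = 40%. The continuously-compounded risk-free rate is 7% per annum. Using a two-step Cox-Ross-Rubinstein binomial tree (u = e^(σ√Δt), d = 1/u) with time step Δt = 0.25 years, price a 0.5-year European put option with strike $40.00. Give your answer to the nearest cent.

$1.60

CRR parameters: u = e^(σ√Δt) = e^(0.4·√0.25) = 1.2214, d = 1/u = 0.8187
Per-period rate: rΔt = 0.07·0.25 = 0.0175, so R = e^0.0175 = 1.0177
Risk-neutral probability p = (e^0.0175 − 0.8187)/(1.2214 − 0.8187) = 0.1989/0.4027 = 0.4940
Terminal stock prices: S_uu = 74.59, S_ud = 50, S_dd = 33.52
Terminal payoffs (K − S): max(-34.59, 0) = 0, max(-10, 0) = 0, max(6.484, 0) = 6.484
Node u (S = 61.07): V_u = e^(−0.0175)·[0.4940·0.0000 + 0.5060·0.0000] = 0.0000
Node d (S = 40.94): V_d = e^(−0.0175)·[0.4940·0.0000 + 0.5060·6.4840] = 3.2239
Node 0 (S = 50): V_0 = e^(−0.0175)·[0.4940·0.0000 + 0.5060·3.2239] = 1.6030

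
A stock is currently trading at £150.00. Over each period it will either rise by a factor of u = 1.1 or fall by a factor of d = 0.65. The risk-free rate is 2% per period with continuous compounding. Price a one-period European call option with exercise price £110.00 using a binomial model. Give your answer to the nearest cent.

Risk-neutral probability p = (e^0.02 − 0.65)/(1.1 − 0.65) = 0.3702/0.4500 = 0.8227
Terminal stock prices: S_u = 165, S_d = 97.5
Terminal payoffs (S − K): max(55, 0) = 55, max(-12.5, 0) = 0
Node 0 (S = 150): V_0 = e^(−0.02)·[0.8227·55.0000 + 0.1773·0.0000] = 44.3509

£44.35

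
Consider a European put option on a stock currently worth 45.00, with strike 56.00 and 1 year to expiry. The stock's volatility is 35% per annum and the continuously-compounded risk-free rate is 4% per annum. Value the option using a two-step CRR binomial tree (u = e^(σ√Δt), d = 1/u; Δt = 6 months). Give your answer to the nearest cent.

12.73

CRR parameters: u = e^(σ√Δt) = e^(0.35·√0.5) = 1.2808, d = 1/u = 0.7808
Per-period rate: rΔt = 0.04·0.5 = 0.02, so R = e^0.02 = 1.0202
Risk-neutral probability p = (e^0.02 − 0.7808)/(1.2808 − 0.7808) = 0.2394/0.5000 = 0.4788
Terminal stock prices: S_uu = 73.82, S_ud = 45, S_dd = 27.43
Terminal payoffs (K − S): max(-17.82, 0) = 0, max(11, 0) = 11, max(28.57, 0) = 28.57
Node u (S = 57.64): V_u = e^(−0.02)·[0.4788·0.0000 + 0.5212·11.0000] = 5.6192
Node d (S = 35.13): V_d = e^(−0.02)·[0.4788·11.0000 + 0.5212·28.5686] = 19.7569
Node 0 (S = 45): V_0 = e^(−0.02)·[0.4788·5.6192 + 0.5212·19.7569] = 12.7300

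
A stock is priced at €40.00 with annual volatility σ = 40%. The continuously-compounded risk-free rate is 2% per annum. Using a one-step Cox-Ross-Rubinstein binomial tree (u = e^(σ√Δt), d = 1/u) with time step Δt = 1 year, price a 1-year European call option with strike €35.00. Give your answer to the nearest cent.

CRR parameters: u = e^(σ√Δt) = e^(0.4·√1) = 1.4918, d = 1/u = 0.6703
Per-period rate: rΔt = 0.02·1 = 0.02, so R = e^0.02 = 1.0202
Risk-neutral probability p = (e^0.02 − 0.6703)/(1.4918 − 0.6703) = 0.3499/0.8215 = 0.4259
Terminal stock prices: S_u = 59.67, S_d = 26.81
Terminal payoffs (S − K): max(24.67, 0) = 24.67, max(-8.187, 0) = 0
Node 0 (S = 40): V_0 = e^(−0.02)·[0.4259·24.6730 + 0.5741·0.0000] = 10.3002

€10.30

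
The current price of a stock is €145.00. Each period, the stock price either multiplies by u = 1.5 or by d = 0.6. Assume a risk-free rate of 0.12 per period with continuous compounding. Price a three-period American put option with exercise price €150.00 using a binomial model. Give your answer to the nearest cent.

Risk-neutral probability p = (e^0.12 − 0.6)/(1.5 − 0.6) = 0.5275/0.9000 = 0.5861
Terminal stock prices: S_uuu = 489.4, S_uud = 195.8, S_udd = 78.3, S_ddd = 31.32
Terminal payoffs (K − S): max(-339.4, 0) = 0, max(-45.75, 0) = 0, max(71.7, 0) = 71.7, max(118.7, 0) = 118.7
Node uu (S = 326.2): continuation = e^(−0.12)·[0.5861·0.0000 + 0.4139·0.0000] = 0.0000; exercise value = 0.0000 ≤ continuation, so V_uu = 0.0000
Node ud (S = 130.5): continuation = e^(−0.12)·[0.5861·0.0000 + 0.4139·71.7000] = 26.3203; exercise value = 19.5000 ≤ continuation, so V_ud = 26.3203
Node dd (S = 52.2): continuation = e^(−0.12)·[0.5861·71.7000 + 0.4139·118.6800] = 80.8381; exercise value = 97.8000 > continuation, so V_dd = 97.8000 (exercise)
Node u (S = 217.5): continuation = e^(−0.12)·[0.5861·0.0000 + 0.4139·26.3203] = 9.6619; exercise value = 0.0000 ≤ continuation, so V_u = 9.6619
Node d (S = 87): continuation = e^(−0.12)·[0.5861·26.3203 + 0.4139·97.8000] = 49.5835; exercise value = 63.0000 > continuation, so V_d = 63.0000 (exercise)
Node 0 (S = 145): continuation = e^(−0.12)·[0.5861·9.6619 + 0.4139·63.0000] = 28.1492; exercise value = 5.0000 ≤ continuation, so V_0 = 28.1492

€28.15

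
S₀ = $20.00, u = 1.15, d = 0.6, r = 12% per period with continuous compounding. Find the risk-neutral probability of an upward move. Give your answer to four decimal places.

Risk-neutral probability p = (e^0.12 − 0.6)/(1.15 − 0.6) = 0.5275/0.5500 = 0.9591

p = 0.9591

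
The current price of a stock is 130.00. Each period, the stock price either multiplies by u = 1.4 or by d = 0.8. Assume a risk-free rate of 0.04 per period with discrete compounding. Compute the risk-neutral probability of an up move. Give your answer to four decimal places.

Risk-neutral probability p = (1 + 0.04 − 0.8)/(1.4 − 0.8) = 0.2400/0.6000 = 0.4000

p = 0.4000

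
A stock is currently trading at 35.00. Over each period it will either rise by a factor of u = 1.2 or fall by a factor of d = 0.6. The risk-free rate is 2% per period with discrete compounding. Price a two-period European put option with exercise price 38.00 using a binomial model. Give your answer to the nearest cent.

Risk-neutral probability p = (1 + 0.02 − 0.6)/(1.2 − 0.6) = 0.4200/0.6000 = 0.7000
Terminal stock prices: S_uu = 50.4, S_ud = 25.2, S_dd = 12.6
Terminal payoffs (K − S): max(-12.4, 0) = 0, max(12.8, 0) = 12.8, max(25.4, 0) = 25.4
Node u (S = 42): V_u = 1/1.02·[0.7000·0.0000 + 0.3000·12.8000] = 3.7647
Node d (S = 21): V_d = 1/1.02·[0.7000·12.8000 + 0.3000·25.4000] = 16.2549
Node 0 (S = 35): V_0 = 1/1.02·[0.7000·3.7647 + 0.3000·16.2549] = 7.3645

7.36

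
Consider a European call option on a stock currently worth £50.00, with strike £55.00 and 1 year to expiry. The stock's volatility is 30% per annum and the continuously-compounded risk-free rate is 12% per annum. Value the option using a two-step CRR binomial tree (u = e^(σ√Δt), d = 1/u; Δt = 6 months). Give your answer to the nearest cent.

£6.66

CRR parameters: u = e^(σ√Δt) = e^(0.3·√0.5) = 1.2363, d = 1/u = 0.8089
Per-period rate: rΔt = 0.12·0.5 = 0.06, so R = e^0.06 = 1.0618
Risk-neutral probability p = (e^0.06 − 0.8089)/(1.2363 − 0.8089) = 0.2530/0.4275 = 0.5918
Terminal stock prices: S_uu = 76.42, S_ud = 50, S_dd = 32.71
Terminal payoffs (S − K): max(21.42, 0) = 21.42, max(-5, 0) = 0, max(-22.29, 0) = 0
Node u (S = 61.82): V_u = e^(−0.06)·[0.5918·21.4233 + 0.4082·0.0000] = 11.9405
Node d (S = 40.44): V_d = e^(−0.06)·[0.5918·0.0000 + 0.4082·0.0000] = 0.0000
Node 0 (S = 50): V_0 = e^(−0.06)·[0.5918·11.9405 + 0.4082·0.0000] = 6.6552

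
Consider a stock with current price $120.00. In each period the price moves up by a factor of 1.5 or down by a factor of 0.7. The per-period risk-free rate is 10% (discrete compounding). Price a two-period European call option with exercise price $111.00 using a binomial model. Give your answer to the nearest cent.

$39.05

Risk-neutral probability p = (1 + 0.1 − 0.7)/(1.5 − 0.7) = 0.4000/0.8000 = 0.5000
Terminal stock prices: S_uu = 270, S_ud = 126, S_dd = 58.8
Terminal payoffs (S − K): max(159, 0) = 159, max(15, 0) = 15, max(-52.2, 0) = 0
Node u (S = 180): V_u = 1/1.1·[0.5000·159.0000 + 0.5000·15.0000] = 79.0909
Node d (S = 84): V_d = 1/1.1·[0.5000·15.0000 + 0.5000·0.0000] = 6.8182
Node 0 (S = 120): V_0 = 1/1.1·[0.5000·79.0909 + 0.5000·6.8182] = 39.0496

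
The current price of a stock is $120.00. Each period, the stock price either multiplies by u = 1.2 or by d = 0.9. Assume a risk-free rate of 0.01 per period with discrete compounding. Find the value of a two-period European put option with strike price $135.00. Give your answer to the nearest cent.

Risk-neutral probability p = (1 + 0.01 − 0.9)/(1.2 − 0.9) = 0.1100/0.3000 = 0.3667
Terminal stock prices: S_uu = 172.8, S_ud = 129.6, S_dd = 97.2
Terminal payoffs (K − S): max(-37.8, 0) = 0, max(5.4, 0) = 5.4, max(37.8, 0) = 37.8
Node u (S = 144): V_u = 1/1.01·[0.3667·0.0000 + 0.6333·5.4000] = 3.3861
Node d (S = 108): V_d = 1/1.01·[0.3667·5.4000 + 0.6333·37.8000] = 25.6634
Node 0 (S = 120): V_0 = 1/1.01·[0.3667·3.3861 + 0.6333·25.6634] = 17.3218

$17.32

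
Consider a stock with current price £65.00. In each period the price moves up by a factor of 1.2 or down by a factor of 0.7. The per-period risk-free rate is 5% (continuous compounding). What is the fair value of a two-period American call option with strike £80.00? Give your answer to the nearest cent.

£6.07

Risk-neutral probability p = (e^0.05 − 0.7)/(1.2 − 0.7) = 0.3513/0.5000 = 0.7025
Terminal stock prices: S_uu = 93.6, S_ud = 54.6, S_dd = 31.85
Terminal payoffs (S − K): max(13.6, 0) = 13.6, max(-25.4, 0) = 0, max(-48.15, 0) = 0
Node u (S = 78): continuation = e^(−0.05)·[0.7025·13.6000 + 0.2975·0.0000] = 9.0886; exercise value = 0.0000 ≤ continuation, so V_u = 9.0886
Node d (S = 45.5): continuation = e^(−0.05)·[0.7025·0.0000 + 0.2975·0.0000] = 0.0000; exercise value = 0.0000 ≤ continuation, so V_d = 0.0000
Node 0 (S = 65): continuation = e^(−0.05)·[0.7025·9.0886 + 0.2975·0.0000] = 6.0737; exercise value = 0.0000 ≤ continuation, so V_0 = 6.0737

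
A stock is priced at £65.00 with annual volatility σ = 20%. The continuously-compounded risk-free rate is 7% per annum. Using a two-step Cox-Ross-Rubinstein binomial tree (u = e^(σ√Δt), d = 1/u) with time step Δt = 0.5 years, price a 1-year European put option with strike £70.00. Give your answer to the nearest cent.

£5.55

CRR parameters: u = e^(σ√Δt) = e^(0.2·√0.5) = 1.1519, d = 1/u = 0.8681
Per-period rate: rΔt = 0.07·0.5 = 0.035, so R = e^0.035 = 1.0356
Risk-neutral probability p = (e^0.035 − 0.8681)/(1.1519 − 0.8681) = 0.1675/0.2838 = 0.5902
Terminal stock prices: S_uu = 86.25, S_ud = 65, S_dd = 48.99
Terminal payoffs (K − S): max(-16.25, 0) = 0, max(5, 0) = 5, max(21.01, 0) = 21.01
Node u (S = 74.87): V_u = e^(−0.035)·[0.5902·0.0000 + 0.4098·5.0000] = 1.9784
Node d (S = 56.43): V_d = e^(−0.035)·[0.5902·5.0000 + 0.4098·21.0135] = 11.1644
Node 0 (S = 65): V_0 = e^(−0.035)·[0.5902·1.9784 + 0.4098·11.1644] = 5.5451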